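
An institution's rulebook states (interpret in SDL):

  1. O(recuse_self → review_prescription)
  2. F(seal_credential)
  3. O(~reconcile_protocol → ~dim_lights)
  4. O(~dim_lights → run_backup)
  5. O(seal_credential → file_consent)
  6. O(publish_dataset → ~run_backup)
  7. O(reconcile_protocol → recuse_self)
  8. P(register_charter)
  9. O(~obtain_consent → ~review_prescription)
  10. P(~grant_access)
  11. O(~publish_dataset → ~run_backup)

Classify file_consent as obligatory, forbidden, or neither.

Neither

Premise 5 is O(seal_credential → file_consent), but O(seal_credential) is not derivable from the premises, so it does not yield O(file_consent).
No premise or chain of K-axiom applications forces O(file_consent), and none forces O(~file_consent). So file_consent is neither obligatory nor forbidden under these norms.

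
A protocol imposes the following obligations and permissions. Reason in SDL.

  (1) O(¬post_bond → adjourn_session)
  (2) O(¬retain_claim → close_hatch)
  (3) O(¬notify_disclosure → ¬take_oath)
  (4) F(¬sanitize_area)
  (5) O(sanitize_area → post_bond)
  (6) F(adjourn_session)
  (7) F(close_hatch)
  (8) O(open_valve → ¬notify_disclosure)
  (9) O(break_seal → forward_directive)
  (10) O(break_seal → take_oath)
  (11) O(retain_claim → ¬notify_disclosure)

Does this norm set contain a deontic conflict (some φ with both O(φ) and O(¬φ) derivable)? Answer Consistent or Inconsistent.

Consistent

Premise 1 is O(¬post_bond → adjourn_session), but O(¬post_bond) is not derivable from the premises, so it does not yield O(adjourn_session).
So O(adjourn_session) is not derivable, and the apparent clash with O(¬adjourn_session) does not arise.
A world satisfying every obligation exists (e.g. adjourn_session=false, break_seal=false, close_hatch=false, forward_directive=false, notify_disclosure=false, open_valve=false, post_bond=true, retain_claim=true, sanitize_area=true, take_oath=false); no atom is both obligatory and forbidden, so the set is consistent.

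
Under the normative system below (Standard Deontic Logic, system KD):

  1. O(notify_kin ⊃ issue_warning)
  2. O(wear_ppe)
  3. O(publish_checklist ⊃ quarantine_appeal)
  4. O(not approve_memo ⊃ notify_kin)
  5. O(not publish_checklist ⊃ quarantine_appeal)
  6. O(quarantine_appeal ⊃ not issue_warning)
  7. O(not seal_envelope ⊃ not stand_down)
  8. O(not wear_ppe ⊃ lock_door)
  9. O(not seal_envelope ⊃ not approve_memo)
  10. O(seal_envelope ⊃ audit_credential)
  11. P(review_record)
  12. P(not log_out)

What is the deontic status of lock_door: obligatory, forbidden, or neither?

Premise 8 is O(not wear_ppe ⊃ lock_door), but O(not wear_ppe) is not derivable from the premises, so it does not yield O(lock_door).
No premise or chain of K-axiom applications forces O(lock_door), and none forces O(not lock_door). So lock_door is neither obligatory nor forbidden under these norms.

Neither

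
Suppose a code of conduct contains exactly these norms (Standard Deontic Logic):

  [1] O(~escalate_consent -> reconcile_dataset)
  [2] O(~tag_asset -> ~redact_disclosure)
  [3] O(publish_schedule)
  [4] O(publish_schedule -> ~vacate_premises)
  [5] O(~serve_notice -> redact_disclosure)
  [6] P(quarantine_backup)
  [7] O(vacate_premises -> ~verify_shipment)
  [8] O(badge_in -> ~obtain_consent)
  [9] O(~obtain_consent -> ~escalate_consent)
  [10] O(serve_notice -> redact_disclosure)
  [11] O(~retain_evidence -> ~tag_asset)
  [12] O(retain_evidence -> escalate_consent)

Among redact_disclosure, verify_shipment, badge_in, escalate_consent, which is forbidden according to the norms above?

Premises 5 and 10 are O(~serve_notice -> redact_disclosure) and O(serve_notice -> redact_disclosure); every ideal world satisfies ~serve_notice or serve_notice, so in either case redact_disclosure holds — hence O(redact_disclosure).
The contrapositive of premise 2 (O(~tag_asset -> ~redact_disclosure)) is O(redact_disclosure -> tag_asset), and O(redact_disclosure) is already established, so O(tag_asset).
Premise 11 is O(~retain_evidence -> ~tag_asset); contrapositively O(tag_asset -> retain_evidence). Since O(tag_asset) holds, K gives O(retain_evidence).
Applying K to premise 12 (O(retain_evidence -> escalate_consent)) and O(retain_evidence) yields O(escalate_consent).
Premise 9 is O(~obtain_consent -> ~escalate_consent); contrapositively O(escalate_consent -> obtain_consent). Since O(escalate_consent) holds, K gives O(obtain_consent).
Premise 8 is O(badge_in -> ~obtain_consent); contrapositively O(obtain_consent -> ~badge_in). Since O(obtain_consent) holds, K gives O(~badge_in).
So O(~badge_in) holds, i.e. badge_in is forbidden. None of the other listed options is forbidden under the premises.

badge_in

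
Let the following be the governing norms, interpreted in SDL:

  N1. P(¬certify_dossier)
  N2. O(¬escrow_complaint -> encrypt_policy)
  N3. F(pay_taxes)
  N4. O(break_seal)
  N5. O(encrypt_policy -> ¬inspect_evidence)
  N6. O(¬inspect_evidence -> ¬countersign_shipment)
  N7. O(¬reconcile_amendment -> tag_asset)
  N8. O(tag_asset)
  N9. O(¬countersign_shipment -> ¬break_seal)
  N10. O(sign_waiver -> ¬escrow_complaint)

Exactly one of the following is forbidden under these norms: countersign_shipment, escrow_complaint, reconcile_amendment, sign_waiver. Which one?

From premise 4 we have O(break_seal).
Premise 9 is O(¬countersign_shipment -> ¬break_seal); contrapositively O(break_seal -> countersign_shipment). Since O(break_seal) holds, K gives O(countersign_shipment).
The contrapositive of premise 6 (O(¬inspect_evidence -> ¬countersign_shipment)) is O(countersign_shipment -> inspect_evidence), and O(countersign_shipment) is already established, so O(inspect_evidence).
The contrapositive of premise 5 (O(encrypt_policy -> ¬inspect_evidence)) is O(inspect_evidence -> ¬encrypt_policy), and O(inspect_evidence) is already established, so O(¬encrypt_policy).
The contrapositive of premise 2 (O(¬escrow_complaint -> encrypt_policy)) is O(¬encrypt_policy -> escrow_complaint), and O(¬encrypt_policy) is already established, so O(escrow_complaint).
Premise 10, O(sign_waiver -> ¬escrow_complaint), contraposes to O(escrow_complaint -> ¬sign_waiver); with O(escrow_complaint) we get O(¬sign_waiver).
So O(¬sign_waiver) holds, i.e. sign_waiver is forbidden. None of the other listed options is forbidden under the premises.

sign_waiver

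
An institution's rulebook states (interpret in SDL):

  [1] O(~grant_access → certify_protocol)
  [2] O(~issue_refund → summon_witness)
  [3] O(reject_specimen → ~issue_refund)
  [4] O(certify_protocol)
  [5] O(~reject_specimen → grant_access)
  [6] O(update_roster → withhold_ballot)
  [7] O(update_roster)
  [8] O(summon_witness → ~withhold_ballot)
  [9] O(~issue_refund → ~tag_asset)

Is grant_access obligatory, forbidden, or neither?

Obligatory

From premise 7 we have O(update_roster).
Applying K to premise 6 (O(update_roster → withhold_ballot)) and O(update_roster) yields O(withhold_ballot).
The contrapositive of premise 8 (O(summon_witness → ~withhold_ballot)) is O(withhold_ballot → ~summon_witness), and O(withhold_ballot) is already established, so O(~summon_witness).
Premise 2 is O(~issue_refund → summon_witness); contrapositively O(~summon_witness → issue_refund). Since O(~summon_witness) holds, K gives O(issue_refund).
The contrapositive of premise 3 (O(reject_specimen → ~issue_refund)) is O(issue_refund → ~reject_specimen), and O(issue_refund) is already established, so O(~reject_specimen).
From O(~reject_specimen) and premise 5, O(~reject_specimen → grant_access), we obtain O(grant_access).
Premises 1, 4, 9 do not contribute to this derivation.
Hence grant_access is obligatory.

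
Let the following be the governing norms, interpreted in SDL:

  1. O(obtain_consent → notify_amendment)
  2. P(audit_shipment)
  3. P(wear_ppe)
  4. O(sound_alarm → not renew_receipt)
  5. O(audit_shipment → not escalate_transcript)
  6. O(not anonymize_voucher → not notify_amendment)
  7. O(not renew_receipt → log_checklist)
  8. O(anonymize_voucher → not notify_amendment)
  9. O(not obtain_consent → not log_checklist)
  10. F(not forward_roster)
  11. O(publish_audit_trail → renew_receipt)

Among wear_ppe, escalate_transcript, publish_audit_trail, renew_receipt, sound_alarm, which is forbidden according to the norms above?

Premises 6 and 8 are O(not anonymize_voucher → not notify_amendment) and O(anonymize_voucher → not notify_amendment); every ideal world satisfies not anonymize_voucher or anonymize_voucher, so in either case not notify_amendment holds — hence O(not notify_amendment).
Premise 1 is O(obtain_consent → notify_amendment); contrapositively O(not notify_amendment → not obtain_consent). Since O(not notify_amendment) holds, K gives O(not obtain_consent).
Applying K to premise 9 (O(not obtain_consent → not log_checklist)) and O(not obtain_consent) yields O(not log_checklist).
Premise 7 is O(not renew_receipt → log_checklist); contrapositively O(not log_checklist → renew_receipt). Since O(not log_checklist) holds, K gives O(renew_receipt).
Premise 4, O(sound_alarm → not renew_receipt), contraposes to O(renew_receipt → not sound_alarm); with O(renew_receipt) we get O(not sound_alarm).
So O(not sound_alarm) holds, i.e. sound_alarm is forbidden. None of the other listed options is forbidden under the premises.

sound_alarm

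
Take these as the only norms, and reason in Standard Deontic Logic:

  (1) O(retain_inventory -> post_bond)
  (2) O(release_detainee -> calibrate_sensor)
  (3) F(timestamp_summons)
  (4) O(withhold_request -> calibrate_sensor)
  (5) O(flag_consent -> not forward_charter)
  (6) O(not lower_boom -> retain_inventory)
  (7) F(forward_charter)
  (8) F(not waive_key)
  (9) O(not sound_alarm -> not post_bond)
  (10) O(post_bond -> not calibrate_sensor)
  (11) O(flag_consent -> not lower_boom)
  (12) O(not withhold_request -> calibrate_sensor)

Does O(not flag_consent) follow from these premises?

Yes

By case analysis on not withhold_request: premise 12 gives O(not withhold_request -> calibrate_sensor) and premise 4 gives O(withhold_request -> calibrate_sensor), so O(calibrate_sensor) either way.
Premise 10 is O(post_bond -> not calibrate_sensor); contrapositively O(calibrate_sensor -> not post_bond). Since O(calibrate_sensor) holds, K gives O(not post_bond).
Premise 1 is O(retain_inventory -> post_bond); contrapositively O(not post_bond -> not retain_inventory). Since O(not post_bond) holds, K gives O(not retain_inventory).
The contrapositive of premise 6 (O(not lower_boom -> retain_inventory)) is O(not retain_inventory -> lower_boom), and O(not retain_inventory) is already established, so O(lower_boom).
Premise 11 is O(flag_consent -> not lower_boom); contrapositively O(lower_boom -> not flag_consent). Since O(lower_boom) holds, K gives O(not flag_consent).
Premises 2, 3, 5, 7, 8, 9 do not contribute to this derivation.
So O(not flag_consent) follows.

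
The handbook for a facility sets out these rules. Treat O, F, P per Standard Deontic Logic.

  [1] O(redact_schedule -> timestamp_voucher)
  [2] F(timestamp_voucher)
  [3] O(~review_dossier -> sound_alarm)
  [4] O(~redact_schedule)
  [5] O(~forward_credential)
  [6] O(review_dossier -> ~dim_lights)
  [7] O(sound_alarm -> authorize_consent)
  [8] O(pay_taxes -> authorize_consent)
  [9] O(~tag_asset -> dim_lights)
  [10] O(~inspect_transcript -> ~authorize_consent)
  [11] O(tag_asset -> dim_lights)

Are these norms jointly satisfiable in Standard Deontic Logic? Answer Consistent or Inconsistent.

Premise 1 is O(redact_schedule -> timestamp_voucher), but O(redact_schedule) is not derivable from the premises, so it does not yield O(timestamp_voucher).
So O(timestamp_voucher) is not derivable, and the apparent clash with O(~timestamp_voucher) does not arise.
A world satisfying every obligation exists (e.g. authorize_consent=true, dim_lights=true, forward_credential=false, inspect_transcript=true, pay_taxes=false, redact_schedule=false, review_dossier=false, sound_alarm=true, tag_asset=false, timestamp_voucher=false); no atom is both obligatory and forbidden, so the set is consistent.

Consistent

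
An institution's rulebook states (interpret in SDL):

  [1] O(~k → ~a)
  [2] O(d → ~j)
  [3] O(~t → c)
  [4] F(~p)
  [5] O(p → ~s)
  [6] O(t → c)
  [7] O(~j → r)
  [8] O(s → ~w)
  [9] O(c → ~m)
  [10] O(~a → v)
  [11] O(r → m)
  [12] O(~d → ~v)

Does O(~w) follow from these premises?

Premise 8 is O(s → ~w), but O(s) is not derivable from the premises, so it does not yield O(~w).
No other premise forces O(~w). An ideal world satisfying every premise can still have ~w false, so O(~w) is not derivable.

No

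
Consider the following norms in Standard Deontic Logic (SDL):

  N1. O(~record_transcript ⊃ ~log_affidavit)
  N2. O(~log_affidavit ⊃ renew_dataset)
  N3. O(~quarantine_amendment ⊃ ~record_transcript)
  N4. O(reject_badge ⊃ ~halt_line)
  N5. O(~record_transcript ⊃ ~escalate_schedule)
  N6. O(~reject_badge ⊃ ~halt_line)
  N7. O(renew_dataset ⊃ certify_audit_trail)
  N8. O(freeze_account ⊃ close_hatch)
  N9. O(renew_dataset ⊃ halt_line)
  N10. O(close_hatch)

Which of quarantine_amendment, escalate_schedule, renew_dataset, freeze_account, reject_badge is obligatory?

quarantine_amendment

By case analysis on ~reject_badge: premise 6 gives O(~reject_badge ⊃ ~halt_line) and premise 4 gives O(reject_badge ⊃ ~halt_line), so O(~halt_line) either way.
Premise 9 is O(renew_dataset ⊃ halt_line); contrapositively O(~halt_line ⊃ ~renew_dataset). Since O(~halt_line) holds, K gives O(~renew_dataset).
Premise 2 is O(~log_affidavit ⊃ renew_dataset); contrapositively O(~renew_dataset ⊃ log_affidavit). Since O(~renew_dataset) holds, K gives O(log_affidavit).
Premise 1, O(~record_transcript ⊃ ~log_affidavit), contraposes to O(log_affidavit ⊃ record_transcript); with O(log_affidavit) we get O(record_transcript).
Premise 3, O(~quarantine_amendment ⊃ ~record_transcript), contraposes to O(record_transcript ⊃ quarantine_amendment); with O(record_transcript) we get O(quarantine_amendment).
So O(quarantine_amendment) holds — quarantine_amendment is obligatory. None of the other listed options is made obligatory by any chain of premises.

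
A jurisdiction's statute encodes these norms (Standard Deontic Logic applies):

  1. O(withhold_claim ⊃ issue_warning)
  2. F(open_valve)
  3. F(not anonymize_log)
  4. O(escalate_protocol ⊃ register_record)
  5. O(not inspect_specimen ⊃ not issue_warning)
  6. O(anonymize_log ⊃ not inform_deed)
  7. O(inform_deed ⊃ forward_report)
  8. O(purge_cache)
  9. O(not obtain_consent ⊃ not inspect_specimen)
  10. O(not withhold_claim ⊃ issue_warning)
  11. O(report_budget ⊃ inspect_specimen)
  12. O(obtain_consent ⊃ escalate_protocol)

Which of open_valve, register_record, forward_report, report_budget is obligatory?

register_record

By case analysis on withhold_claim: premise 1 gives O(withhold_claim ⊃ issue_warning) and premise 10 gives O(not withhold_claim ⊃ issue_warning), so O(issue_warning) either way.
Premise 5, O(not inspect_specimen ⊃ not issue_warning), contraposes to O(issue_warning ⊃ inspect_specimen); with O(issue_warning) we get O(inspect_specimen).
Premise 9 is O(not obtain_consent ⊃ not inspect_specimen); contrapositively O(inspect_specimen ⊃ obtain_consent). Since O(inspect_specimen) holds, K gives O(obtain_consent).
Applying K to premise 12 (O(obtain_consent ⊃ escalate_protocol)) and O(obtain_consent) yields O(escalate_protocol).
With premise 4, O(escalate_protocol ⊃ register_record), the K-axiom yields O(register_record).
So O(register_record) holds — register_record is obligatory. None of the other listed options is made obligatory by any chain of premises.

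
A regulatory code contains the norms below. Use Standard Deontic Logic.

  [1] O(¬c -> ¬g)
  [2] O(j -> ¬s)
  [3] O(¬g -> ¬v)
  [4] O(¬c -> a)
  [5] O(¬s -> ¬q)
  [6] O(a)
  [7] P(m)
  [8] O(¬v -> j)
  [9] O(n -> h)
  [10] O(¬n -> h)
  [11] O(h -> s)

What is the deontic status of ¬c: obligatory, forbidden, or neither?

Forbidden

Premises 10 and 9 are O(¬n -> h) and O(n -> h); every ideal world satisfies ¬n or n, so in either case h holds — hence O(h).
Premise 11 is O(h -> s); since O(h), deontic closure gives O(s).
Premise 2 is O(j -> ¬s); contrapositively O(s -> ¬j). Since O(s) holds, K gives O(¬j).
Premise 8 is O(¬v -> j); contrapositively O(¬j -> v). Since O(¬j) holds, K gives O(v).
Premise 3, O(¬g -> ¬v), contraposes to O(v -> g); with O(v) we get O(g).
The contrapositive of premise 1 (O(¬c -> ¬g)) is O(g -> c), and O(g) is already established, so O(c).
Premises 4, 5, 6, 7 do not contribute to this derivation.
Thus O(c), which is F(¬c): ¬c is forbidden.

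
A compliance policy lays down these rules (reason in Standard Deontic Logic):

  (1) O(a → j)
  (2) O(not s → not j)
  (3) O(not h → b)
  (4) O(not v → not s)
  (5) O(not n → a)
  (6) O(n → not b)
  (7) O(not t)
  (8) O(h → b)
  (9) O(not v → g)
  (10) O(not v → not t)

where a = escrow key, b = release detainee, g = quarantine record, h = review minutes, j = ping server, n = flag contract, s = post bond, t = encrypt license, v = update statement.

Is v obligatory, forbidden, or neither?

Obligatory

Premises 3 and 8 are O(not h → b) and O(h → b); every ideal world satisfies not h or h, so in either case b holds — hence O(b).
The contrapositive of premise 6 (O(n → not b)) is O(b → not n), and O(b) is already established, so O(not n).
Applying K to premise 5 (O(not n → a)) and O(not n) yields O(a).
With premise 1, O(a → j), the K-axiom yields O(j).
Premise 2 is O(not s → not j); contrapositively O(j → s). Since O(j) holds, K gives O(s).
Premise 4 is O(not v → not s); contrapositively O(s → v). Since O(s) holds, K gives O(v).
Premises 7, 9, 10 do not contribute to this derivation.
Hence v is obligatory.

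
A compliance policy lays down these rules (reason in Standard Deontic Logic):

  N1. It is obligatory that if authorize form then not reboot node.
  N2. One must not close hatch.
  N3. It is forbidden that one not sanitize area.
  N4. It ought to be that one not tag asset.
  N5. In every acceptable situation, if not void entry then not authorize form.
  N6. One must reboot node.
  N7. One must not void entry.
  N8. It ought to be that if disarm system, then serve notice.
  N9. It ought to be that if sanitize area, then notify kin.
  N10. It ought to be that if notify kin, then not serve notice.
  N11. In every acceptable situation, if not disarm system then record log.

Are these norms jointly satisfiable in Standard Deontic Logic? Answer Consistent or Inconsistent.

Premise 1 is O(authorize_form → ¬reboot_node), but O(authorize_form) is not derivable from the premises, so it does not yield O(¬reboot_node).
So O(¬reboot_node) is not derivable, and the apparent clash with O(reboot_node) does not arise.
A world satisfying every obligation exists (e.g. authorize_form=false, close_hatch=false, disarm_system=false, notify_kin=true, reboot_node=true, record_log=true, sanitize_area=true, serve_notice=false, tag_asset=false, void_entry=false); no atom is both obligatory and forbidden, so the set is consistent.

Consistent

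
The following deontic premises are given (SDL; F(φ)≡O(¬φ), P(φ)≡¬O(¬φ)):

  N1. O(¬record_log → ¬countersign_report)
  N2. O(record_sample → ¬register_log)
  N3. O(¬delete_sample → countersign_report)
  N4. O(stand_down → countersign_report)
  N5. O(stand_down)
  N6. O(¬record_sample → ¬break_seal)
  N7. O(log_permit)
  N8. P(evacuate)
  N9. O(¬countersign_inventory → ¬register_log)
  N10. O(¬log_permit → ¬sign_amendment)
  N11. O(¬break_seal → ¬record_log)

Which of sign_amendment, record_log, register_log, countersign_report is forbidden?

register_log

From premise 5 we have O(stand_down).
Premise 4 is O(stand_down → countersign_report); since O(stand_down), deontic closure gives O(countersign_report).
Premise 1 is O(¬record_log → ¬countersign_report); contrapositively O(countersign_report → record_log). Since O(countersign_report) holds, K gives O(record_log).
Premise 11 is O(¬break_seal → ¬record_log); contrapositively O(record_log → break_seal). Since O(record_log) holds, K gives O(break_seal).
Premise 6 is O(¬record_sample → ¬break_seal); contrapositively O(break_seal → record_sample). Since O(break_seal) holds, K gives O(record_sample).
Applying K to premise 2 (O(record_sample → ¬register_log)) and O(record_sample) yields O(¬register_log).
So O(¬register_log) holds, i.e. register_log is forbidden. None of the other listed options is forbidden under the premises.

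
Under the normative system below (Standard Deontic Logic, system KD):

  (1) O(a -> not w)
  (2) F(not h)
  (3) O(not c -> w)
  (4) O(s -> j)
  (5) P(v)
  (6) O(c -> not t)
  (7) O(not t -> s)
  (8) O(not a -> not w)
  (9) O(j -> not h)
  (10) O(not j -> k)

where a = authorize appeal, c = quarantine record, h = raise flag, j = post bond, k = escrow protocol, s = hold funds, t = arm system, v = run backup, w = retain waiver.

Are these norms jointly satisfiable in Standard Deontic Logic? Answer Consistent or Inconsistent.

Inconsistent

Premises 1 and 8 are O(a -> not w) and O(not a -> not w); every ideal world satisfies a or not a, so in either case not w holds — hence O(not w).
The contrapositive of premise 3 (O(not c -> w)) is O(not w -> c), and O(not w) is already established, so O(c).
From O(c) and premise 6, O(c -> not t), we obtain O(not t).
Applying K to premise 7 (O(not t -> s)) and O(not t) yields O(s).
Premise 4 is O(s -> j); since O(s), deontic closure gives O(j).
With premise 9, O(j -> not h), the K-axiom yields O(not h).
But premise 2, F(not h), means O(h).
We now have both O(not h) and O(h) — h is simultaneously obligatory and forbidden, violating the D-axiom.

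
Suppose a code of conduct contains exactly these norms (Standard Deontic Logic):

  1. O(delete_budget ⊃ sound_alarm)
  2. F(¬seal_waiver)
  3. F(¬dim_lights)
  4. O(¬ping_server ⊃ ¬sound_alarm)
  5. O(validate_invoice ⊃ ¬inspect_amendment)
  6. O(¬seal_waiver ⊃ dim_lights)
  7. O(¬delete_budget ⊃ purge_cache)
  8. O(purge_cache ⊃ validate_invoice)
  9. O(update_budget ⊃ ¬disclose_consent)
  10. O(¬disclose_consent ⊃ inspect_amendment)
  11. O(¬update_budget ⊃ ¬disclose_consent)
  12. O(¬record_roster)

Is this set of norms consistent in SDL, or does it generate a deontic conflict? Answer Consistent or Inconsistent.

Premise 6 is O(¬seal_waiver ⊃ dim_lights); even if O(dim_lights) held, inferring O(¬seal_waiver) would be affirming the consequent — invalid.
So O(¬seal_waiver) is not derivable, and the apparent clash with O(seal_waiver) does not arise.
A world satisfying every obligation exists (e.g. delete_budget=true, dim_lights=true, disclose_consent=false, inspect_amendment=true, ping_server=true, purge_cache=false, record_roster=false, seal_waiver=true, sound_alarm=true, update_budget=false, validate_invoice=false); no atom is both obligatory and forbidden, so the set is consistent.

Consistent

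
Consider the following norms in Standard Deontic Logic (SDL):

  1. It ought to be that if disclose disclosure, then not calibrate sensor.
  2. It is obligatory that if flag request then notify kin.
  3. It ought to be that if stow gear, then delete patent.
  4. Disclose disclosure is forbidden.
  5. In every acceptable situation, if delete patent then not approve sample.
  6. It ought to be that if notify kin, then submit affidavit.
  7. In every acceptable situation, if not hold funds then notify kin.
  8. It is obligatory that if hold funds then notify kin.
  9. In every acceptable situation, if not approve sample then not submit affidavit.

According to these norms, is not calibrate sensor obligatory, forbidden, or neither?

Premise 1 is O(disclose_disclosure → ¬calibrate_sensor), but O(disclose_disclosure) is not derivable from the premises, so it does not yield O(¬calibrate_sensor).
No premise or chain of K-axiom applications forces O(¬calibrate_sensor), and none forces O(calibrate_sensor). So ¬calibrate_sensor is neither obligatory nor forbidden under these norms.

Neither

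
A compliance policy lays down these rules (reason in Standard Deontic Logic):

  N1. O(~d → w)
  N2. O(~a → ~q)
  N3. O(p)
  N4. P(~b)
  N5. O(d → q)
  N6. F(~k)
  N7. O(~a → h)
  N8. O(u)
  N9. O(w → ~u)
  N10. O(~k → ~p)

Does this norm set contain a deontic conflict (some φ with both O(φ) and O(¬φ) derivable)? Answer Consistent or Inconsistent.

Consistent

Premise 10 is O(~k → ~p), but O(~k) is not derivable from the premises, so it does not yield O(~p).
So O(~p) is not derivable, and the apparent clash with O(p) does not arise.
A world satisfying every obligation exists (e.g. a=true, b=false, d=true, h=false, k=true, p=true, q=true, u=true, w=false); no atom is both obligatory and forbidden, so the set is consistent.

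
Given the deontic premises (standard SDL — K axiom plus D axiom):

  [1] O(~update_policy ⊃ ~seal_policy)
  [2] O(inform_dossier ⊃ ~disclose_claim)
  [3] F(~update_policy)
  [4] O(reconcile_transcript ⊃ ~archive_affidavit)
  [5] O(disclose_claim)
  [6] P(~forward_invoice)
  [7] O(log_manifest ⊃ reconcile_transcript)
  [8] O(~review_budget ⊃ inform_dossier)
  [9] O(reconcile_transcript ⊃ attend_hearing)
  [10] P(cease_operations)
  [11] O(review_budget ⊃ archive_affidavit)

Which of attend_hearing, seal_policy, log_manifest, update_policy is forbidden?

Premise 5 states O(disclose_claim) outright.
The contrapositive of premise 2 (O(inform_dossier ⊃ ~disclose_claim)) is O(disclose_claim ⊃ ~inform_dossier), and O(disclose_claim) is already established, so O(~inform_dossier).
Premise 8 is O(~review_budget ⊃ inform_dossier); contrapositively O(~inform_dossier ⊃ review_budget). Since O(~inform_dossier) holds, K gives O(review_budget).
Applying K to premise 11 (O(review_budget ⊃ archive_affidavit)) and O(review_budget) yields O(archive_affidavit).
Premise 4 is O(reconcile_transcript ⊃ ~archive_affidavit); contrapositively O(archive_affidavit ⊃ ~reconcile_transcript). Since O(archive_affidavit) holds, K gives O(~reconcile_transcript).
The contrapositive of premise 7 (O(log_manifest ⊃ reconcile_transcript)) is O(~reconcile_transcript ⊃ ~log_manifest), and O(~reconcile_transcript) is already established, so O(~log_manifest).
So O(~log_manifest) holds, i.e. log_manifest is forbidden. None of the other listed options is forbidden under the premises.

log_manifest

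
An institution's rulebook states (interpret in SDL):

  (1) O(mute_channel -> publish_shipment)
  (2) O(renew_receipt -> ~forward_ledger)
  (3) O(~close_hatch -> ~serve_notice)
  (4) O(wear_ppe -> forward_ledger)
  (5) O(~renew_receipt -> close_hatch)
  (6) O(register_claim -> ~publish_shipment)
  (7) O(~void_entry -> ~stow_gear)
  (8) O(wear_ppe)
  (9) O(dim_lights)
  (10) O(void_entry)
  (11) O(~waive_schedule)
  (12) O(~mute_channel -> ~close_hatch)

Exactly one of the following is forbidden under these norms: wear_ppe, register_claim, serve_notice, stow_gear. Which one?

Premise 8 states O(wear_ppe) outright.
From O(wear_ppe) and premise 4, O(wear_ppe -> forward_ledger), we obtain O(forward_ledger).
Premise 2 is O(renew_receipt -> ~forward_ledger); contrapositively O(forward_ledger -> ~renew_receipt). Since O(forward_ledger) holds, K gives O(~renew_receipt).
From O(~renew_receipt) and premise 5, O(~renew_receipt -> close_hatch), we obtain O(close_hatch).
Premise 12 is O(~mute_channel -> ~close_hatch); contrapositively O(close_hatch -> mute_channel). Since O(close_hatch) holds, K gives O(mute_channel).
With premise 1, O(mute_channel -> publish_shipment), the K-axiom yields O(publish_shipment).
Premise 6, O(register_claim -> ~publish_shipment), contraposes to O(publish_shipment -> ~register_claim); with O(publish_shipment) we get O(~register_claim).
So O(~register_claim) holds, i.e. register_claim is forbidden. None of the other listed options is forbidden under the premises.

register_claim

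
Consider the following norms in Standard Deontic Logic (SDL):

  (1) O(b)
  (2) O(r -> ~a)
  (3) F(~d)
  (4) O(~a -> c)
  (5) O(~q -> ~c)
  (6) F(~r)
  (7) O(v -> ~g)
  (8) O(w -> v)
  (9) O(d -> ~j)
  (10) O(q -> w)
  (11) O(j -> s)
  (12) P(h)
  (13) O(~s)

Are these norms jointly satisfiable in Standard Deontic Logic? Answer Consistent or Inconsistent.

Premise 11 is O(j -> s), but O(j) is not derivable from the premises, so it does not yield O(s).
So O(s) is not derivable, and the apparent clash with O(~s) does not arise.
A world satisfying every obligation exists (e.g. a=false, b=true, c=true, d=true, g=false, h=false, j=false, q=true, r=true, s=false, v=true, w=true); no atom is both obligatory and forbidden, so the set is consistent.

Consistent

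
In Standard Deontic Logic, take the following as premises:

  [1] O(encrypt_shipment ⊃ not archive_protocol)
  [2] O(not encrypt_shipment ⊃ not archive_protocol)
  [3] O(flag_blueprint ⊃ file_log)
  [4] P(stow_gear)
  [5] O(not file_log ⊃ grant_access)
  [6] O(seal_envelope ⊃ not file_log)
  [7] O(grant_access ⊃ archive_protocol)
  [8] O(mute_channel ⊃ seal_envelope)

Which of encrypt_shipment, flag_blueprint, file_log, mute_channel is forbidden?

mute_channel

Premises 1 and 2 are O(encrypt_shipment ⊃ not archive_protocol) and O(not encrypt_shipment ⊃ not archive_protocol); every ideal world satisfies encrypt_shipment or not encrypt_shipment, so in either case not archive_protocol holds — hence O(not archive_protocol).
Premise 7, O(grant_access ⊃ archive_protocol), contraposes to O(not archive_protocol ⊃ not grant_access); with O(not archive_protocol) we get O(not grant_access).
The contrapositive of premise 5 (O(not file_log ⊃ grant_access)) is O(not grant_access ⊃ file_log), and O(not grant_access) is already established, so O(file_log).
The contrapositive of premise 6 (O(seal_envelope ⊃ not file_log)) is O(file_log ⊃ not seal_envelope), and O(file_log) is already established, so O(not seal_envelope).
Premise 8 is O(mute_channel ⊃ seal_envelope); contrapositively O(not seal_envelope ⊃ not mute_channel). Since O(not seal_envelope) holds, K gives O(not mute_channel).
So O(not mute_channel) holds, i.e. mute_channel is forbidden. None of the other listed options is forbidden under the premises.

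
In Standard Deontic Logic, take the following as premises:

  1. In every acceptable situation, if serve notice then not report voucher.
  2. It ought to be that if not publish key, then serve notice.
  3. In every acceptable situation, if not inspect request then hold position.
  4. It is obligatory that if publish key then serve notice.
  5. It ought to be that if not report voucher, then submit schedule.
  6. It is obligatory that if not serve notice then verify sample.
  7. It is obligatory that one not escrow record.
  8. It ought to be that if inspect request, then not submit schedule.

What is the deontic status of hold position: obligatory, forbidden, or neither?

Premises 4 and 2 cover both cases: O(publish_key → serve_notice) and O(¬publish_key → serve_notice). Since publish_key ∨ ¬publish_key is a tautology, O(serve_notice) follows.
With premise 1, O(serve_notice → ¬report_voucher), the K-axiom yields O(¬report_voucher).
With premise 5, O(¬report_voucher → submit_schedule), the K-axiom yields O(submit_schedule).
Premise 8 is O(inspect_request → ¬submit_schedule); contrapositively O(submit_schedule → ¬inspect_request). Since O(submit_schedule) holds, K gives O(¬inspect_request).
From O(¬inspect_request) and premise 3, O(¬inspect_request → hold_position), we obtain O(hold_position).
Premises 6, 7 do not contribute to this derivation.
Hence hold_position is obligatory.

Obligatory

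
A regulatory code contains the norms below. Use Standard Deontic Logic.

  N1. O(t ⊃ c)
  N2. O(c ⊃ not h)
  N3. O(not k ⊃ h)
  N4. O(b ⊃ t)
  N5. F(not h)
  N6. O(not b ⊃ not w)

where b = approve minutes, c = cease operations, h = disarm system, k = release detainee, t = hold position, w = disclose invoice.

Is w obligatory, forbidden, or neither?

Forbidden

Premise 5, F(not h), is equivalent to O(h).
Premise 2, O(c ⊃ not h), contraposes to O(h ⊃ not c); with O(h) we get O(not c).
The contrapositive of premise 1 (O(t ⊃ c)) is O(not c ⊃ not t), and O(not c) is already established, so O(not t).
Premise 4 is O(b ⊃ t); contrapositively O(not t ⊃ not b). Since O(not t) holds, K gives O(not b).
Applying K to premise 6 (O(not b ⊃ not w)) and O(not b) yields O(not w).
Premise 3 does not contribute to this derivation.
Thus O(not w), which is F(w): w is forbidden.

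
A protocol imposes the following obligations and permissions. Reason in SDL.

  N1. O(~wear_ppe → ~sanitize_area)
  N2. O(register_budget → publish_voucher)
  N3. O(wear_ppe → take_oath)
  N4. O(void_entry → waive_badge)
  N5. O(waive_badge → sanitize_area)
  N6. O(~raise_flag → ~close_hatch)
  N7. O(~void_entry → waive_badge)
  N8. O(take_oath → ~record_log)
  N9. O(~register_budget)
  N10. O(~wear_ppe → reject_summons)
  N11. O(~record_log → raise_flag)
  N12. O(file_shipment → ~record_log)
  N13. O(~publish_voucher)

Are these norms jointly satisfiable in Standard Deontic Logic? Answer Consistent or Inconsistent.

Consistent

Premise 2 is O(register_budget → publish_voucher), but O(register_budget) is not derivable from the premises, so it does not yield O(publish_voucher).
So O(publish_voucher) is not derivable, and the apparent clash with O(~publish_voucher) does not arise.
A world satisfying every obligation exists (e.g. close_hatch=false, file_shipment=false, publish_voucher=false, raise_flag=true, record_log=false, register_budget=false, reject_summons=false, sanitize_area=true, take_oath=true, void_entry=false, waive_badge=true, wear_ppe=true); no atom is both obligatory and forbidden, so the set is consistent.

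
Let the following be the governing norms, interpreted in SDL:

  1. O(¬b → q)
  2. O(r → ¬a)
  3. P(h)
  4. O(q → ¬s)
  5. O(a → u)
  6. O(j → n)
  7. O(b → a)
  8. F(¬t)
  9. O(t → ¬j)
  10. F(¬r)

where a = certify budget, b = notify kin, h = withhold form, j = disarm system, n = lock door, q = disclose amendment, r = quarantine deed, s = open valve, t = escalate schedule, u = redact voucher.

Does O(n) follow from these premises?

Premise 6 is O(j → n), but O(j) is not derivable from the premises, so it does not yield O(n).
No other premise forces O(n). An ideal world satisfying every premise can still have n false, so O(n) is not derivable.

No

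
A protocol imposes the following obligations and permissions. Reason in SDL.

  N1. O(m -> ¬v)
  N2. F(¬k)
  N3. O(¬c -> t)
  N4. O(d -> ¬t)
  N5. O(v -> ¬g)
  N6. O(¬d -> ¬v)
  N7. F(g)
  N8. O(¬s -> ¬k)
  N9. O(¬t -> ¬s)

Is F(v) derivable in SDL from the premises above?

Premise 2, F(¬k), is equivalent to O(k).
Premise 8 is O(¬s -> ¬k); contrapositively O(k -> s). Since O(k) holds, K gives O(s).
Premise 9, O(¬t -> ¬s), contraposes to O(s -> t); with O(s) we get O(t).
The contrapositive of premise 4 (O(d -> ¬t)) is O(t -> ¬d), and O(t) is already established, so O(¬d).
With premise 6, O(¬d -> ¬v), the K-axiom yields O(¬v).
Premises 1, 3, 5, 7 do not contribute to this derivation.
So O(¬v) holds, i.e. F(v). The claim follows.

Yes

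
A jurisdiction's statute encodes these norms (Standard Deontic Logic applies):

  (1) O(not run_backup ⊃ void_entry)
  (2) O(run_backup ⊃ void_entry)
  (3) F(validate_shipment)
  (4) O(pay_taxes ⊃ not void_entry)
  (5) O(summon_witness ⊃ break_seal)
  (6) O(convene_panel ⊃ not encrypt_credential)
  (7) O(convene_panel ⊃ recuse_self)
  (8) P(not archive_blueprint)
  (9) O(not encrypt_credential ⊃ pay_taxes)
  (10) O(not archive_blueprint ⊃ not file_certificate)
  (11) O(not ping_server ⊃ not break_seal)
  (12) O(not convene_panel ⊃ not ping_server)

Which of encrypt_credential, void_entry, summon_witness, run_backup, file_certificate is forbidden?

summon_witness

Premises 2 and 1 are O(run_backup ⊃ void_entry) and O(not run_backup ⊃ void_entry); every ideal world satisfies run_backup or not run_backup, so in either case void_entry holds — hence O(void_entry).
Premise 4 is O(pay_taxes ⊃ not void_entry); contrapositively O(void_entry ⊃ not pay_taxes). Since O(void_entry) holds, K gives O(not pay_taxes).
Premise 9, O(not encrypt_credential ⊃ pay_taxes), contraposes to O(not pay_taxes ⊃ encrypt_credential); with O(not pay_taxes) we get O(encrypt_credential).
The contrapositive of premise 6 (O(convene_panel ⊃ not encrypt_credential)) is O(encrypt_credential ⊃ not convene_panel), and O(encrypt_credential) is already established, so O(not convene_panel).
Premise 12 is O(not convene_panel ⊃ not ping_server); since O(not convene_panel), deontic closure gives O(not ping_server).
Applying K to premise 11 (O(not ping_server ⊃ not break_seal)) and O(not ping_server) yields O(not break_seal).
Premise 5, O(summon_witness ⊃ break_seal), contraposes to O(not break_seal ⊃ not summon_witness); with O(not break_seal) we get O(not summon_witness).
So O(not summon_witness) holds, i.e. summon_witness is forbidden. None of the other listed options is forbidden under the premises.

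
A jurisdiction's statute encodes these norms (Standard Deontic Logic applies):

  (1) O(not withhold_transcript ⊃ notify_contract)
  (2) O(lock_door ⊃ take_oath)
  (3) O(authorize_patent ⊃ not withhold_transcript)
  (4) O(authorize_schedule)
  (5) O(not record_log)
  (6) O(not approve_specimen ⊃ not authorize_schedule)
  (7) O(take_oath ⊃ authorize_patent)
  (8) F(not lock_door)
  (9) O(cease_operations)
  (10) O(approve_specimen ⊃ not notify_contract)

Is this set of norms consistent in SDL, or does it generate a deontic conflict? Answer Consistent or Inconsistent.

Premise 4 states O(authorize_schedule) outright.
Premise 6, O(not approve_specimen ⊃ not authorize_schedule), contraposes to O(authorize_schedule ⊃ approve_specimen); with O(authorize_schedule) we get O(approve_specimen).
Applying K to premise 10 (O(approve_specimen ⊃ not notify_contract)) and O(approve_specimen) yields O(not notify_contract).
Premise 1 is O(not withhold_transcript ⊃ notify_contract); contrapositively O(not notify_contract ⊃ withhold_transcript). Since O(not notify_contract) holds, K gives O(withhold_transcript).
The contrapositive of premise 3 (O(authorize_patent ⊃ not withhold_transcript)) is O(withhold_transcript ⊃ not authorize_patent), and O(withhold_transcript) is already established, so O(not authorize_patent).
Premise 7, O(take_oath ⊃ authorize_patent), contraposes to O(not authorize_patent ⊃ not take_oath); with O(not authorize_patent) we get O(not take_oath).
Premise 2 is O(lock_door ⊃ take_oath); contrapositively O(not take_oath ⊃ not lock_door). Since O(not take_oath) holds, K gives O(not lock_door).
However, F(not lock_door) at premise 8 amounts to O(lock_door).
We now have both O(not lock_door) and O(lock_door) — lock_door is simultaneously obligatory and forbidden, violating the D-axiom.

Inconsistent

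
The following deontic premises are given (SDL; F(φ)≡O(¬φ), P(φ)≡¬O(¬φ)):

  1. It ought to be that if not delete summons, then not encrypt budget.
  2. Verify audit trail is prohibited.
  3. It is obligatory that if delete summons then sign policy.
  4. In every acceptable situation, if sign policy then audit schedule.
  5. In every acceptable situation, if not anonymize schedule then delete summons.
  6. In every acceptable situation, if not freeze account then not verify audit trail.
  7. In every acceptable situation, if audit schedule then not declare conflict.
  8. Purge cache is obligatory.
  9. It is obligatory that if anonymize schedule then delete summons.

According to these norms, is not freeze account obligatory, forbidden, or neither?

Neither

Premise 6 is O(¬freeze_account → ¬verify_audit_trail); even if O(¬verify_audit_trail) held, inferring O(¬freeze_account) would be affirming the consequent — invalid.
No premise or chain of K-axiom applications forces O(¬freeze_account), and none forces O(freeze_account). So ¬freeze_account is neither obligatory nor forbidden under these norms.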